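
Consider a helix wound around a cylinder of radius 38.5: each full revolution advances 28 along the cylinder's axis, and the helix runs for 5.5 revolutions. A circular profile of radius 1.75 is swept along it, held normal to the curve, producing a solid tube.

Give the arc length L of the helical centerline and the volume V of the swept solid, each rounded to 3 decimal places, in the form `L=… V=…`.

L=1339.348 V=12886.033

2πR = 2π·38.5 = 241.902634
per-turn = √(241.902634² + 28²) = √(58516.8845 + 784) = √59300.8845 = 243.517729
L = 5.5 × 243.517729 = 1339.347511
V = π·1.75² × L = 9.621128 × 1339.347511 = 12886.033175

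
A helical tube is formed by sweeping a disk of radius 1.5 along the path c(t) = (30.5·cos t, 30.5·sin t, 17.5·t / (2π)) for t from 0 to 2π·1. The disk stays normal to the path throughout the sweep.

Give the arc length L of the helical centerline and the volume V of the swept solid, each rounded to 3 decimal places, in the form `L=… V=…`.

L=192.435 V=1360.240

2πR = 2π·30.5 = 191.637152
per-turn = √(191.637152² + 17.5²) = √(36724.7980 + 306.25) = √37031.0480 = 192.434529
L = 1 × 192.434529 = 192.434529
V = π·1.5² × L = 7.068583 × 192.434529 = 1360.239531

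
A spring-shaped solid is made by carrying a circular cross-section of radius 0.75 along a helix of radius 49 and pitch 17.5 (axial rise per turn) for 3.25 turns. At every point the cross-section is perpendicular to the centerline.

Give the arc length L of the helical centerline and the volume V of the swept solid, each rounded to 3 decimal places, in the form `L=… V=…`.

2πR = 2π·49 = 307.876080
per-turn = √(307.876080² + 17.5²) = √(94787.6807 + 306.25) = √95093.9307 = 308.373038
L = 3.25 × 308.373038 = 1002.212374
V = π·0.75² × L = 1.767146 × 1002.212374 = 1771.055455

L=1002.212 V=1771.055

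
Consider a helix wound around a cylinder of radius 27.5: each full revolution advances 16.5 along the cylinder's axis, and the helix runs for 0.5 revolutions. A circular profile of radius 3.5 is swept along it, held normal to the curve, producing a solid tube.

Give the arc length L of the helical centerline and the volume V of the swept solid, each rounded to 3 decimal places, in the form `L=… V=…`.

L=86.787 V=3339.948

2πR = 2π·27.5 = 172.787596
per-turn = √(172.787596² + 16.5²) = √(29855.5533 + 272.25) = √30127.8033 = 173.573625
L = 0.5 × 173.573625 = 86.786813
V = π·3.5² × L = 38.484510 × 86.786813 = 3339.947955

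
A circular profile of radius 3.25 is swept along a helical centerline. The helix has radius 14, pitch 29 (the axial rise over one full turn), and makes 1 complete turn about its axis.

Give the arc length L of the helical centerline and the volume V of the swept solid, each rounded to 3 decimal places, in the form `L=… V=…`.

2πR = 2π·14 = 87.964594
per-turn = √(87.964594² + 29²) = √(7737.7699 + 841) = √8578.7699 = 92.621649
L = 1 × 92.621649 = 92.621649
V = π·3.25² × L = 33.183072 × 92.621649 = 3073.470883

L=92.622 V=3073.471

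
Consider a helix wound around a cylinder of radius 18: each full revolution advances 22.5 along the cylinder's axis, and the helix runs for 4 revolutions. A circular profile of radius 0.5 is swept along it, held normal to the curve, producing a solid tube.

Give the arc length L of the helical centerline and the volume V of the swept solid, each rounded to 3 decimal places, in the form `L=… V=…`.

2πR = 2π·18 = 113.097336
per-turn = √(113.097336² + 22.5²) = √(12791.0073 + 506.25) = √13297.2573 = 115.313734
L = 4 × 115.313734 = 461.254937
V = π·0.5² × L = 0.785398 × 461.254937 = 362.268780

L=461.255 V=362.269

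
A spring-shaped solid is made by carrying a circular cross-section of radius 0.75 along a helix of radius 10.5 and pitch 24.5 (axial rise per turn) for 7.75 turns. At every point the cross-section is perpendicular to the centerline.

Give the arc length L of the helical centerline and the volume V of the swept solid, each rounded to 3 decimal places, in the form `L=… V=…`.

L=545.412 V=963.823

2πR = 2π·10.5 = 65.973446
per-turn = √(65.973446² + 24.5²) = √(4352.4955 + 600.25) = √4952.7455 = 70.375745
L = 7.75 × 70.375745 = 545.412027
V = π·0.75² × L = 1.767146 × 545.412027 = 963.822609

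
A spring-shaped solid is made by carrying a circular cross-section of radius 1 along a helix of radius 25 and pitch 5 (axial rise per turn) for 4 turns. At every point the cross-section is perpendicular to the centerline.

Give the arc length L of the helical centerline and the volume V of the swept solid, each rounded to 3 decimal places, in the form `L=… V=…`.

L=628.637 V=1974.921

2πR = 2π·25 = 157.079633
per-turn = √(157.079633² + 5²) = √(24674.0110 + 25) = √24699.0110 = 157.159190
L = 4 × 157.159190 = 628.636760
V = π·1² × L = 3.141593 × 628.636760 = 1974.920627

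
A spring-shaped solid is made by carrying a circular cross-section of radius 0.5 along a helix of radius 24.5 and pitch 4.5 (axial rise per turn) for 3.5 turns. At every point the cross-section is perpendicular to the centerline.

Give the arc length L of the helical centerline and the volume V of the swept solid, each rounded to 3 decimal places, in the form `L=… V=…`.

L=539.013 V=423.340

2πR = 2π·24.5 = 153.938040
per-turn = √(153.938040² + 4.5²) = √(23696.9202 + 20.25) = √23717.1702 = 154.003799
L = 3.5 × 154.003799 = 539.013297
V = π·0.5² × L = 0.785398 × 539.013297 = 423.340054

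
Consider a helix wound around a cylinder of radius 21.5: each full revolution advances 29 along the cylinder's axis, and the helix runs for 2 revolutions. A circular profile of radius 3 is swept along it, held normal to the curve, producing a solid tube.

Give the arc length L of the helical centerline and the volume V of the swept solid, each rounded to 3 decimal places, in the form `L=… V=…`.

L=276.332 V=7813.114

2πR = 2π·21.5 = 135.088484
per-turn = √(135.088484² + 29²) = √(18248.8985 + 841) = √19089.8985 = 138.166199
L = 2 × 138.166199 = 276.332398
V = π·3² × L = 28.274334 × 276.332398 = 7813.114482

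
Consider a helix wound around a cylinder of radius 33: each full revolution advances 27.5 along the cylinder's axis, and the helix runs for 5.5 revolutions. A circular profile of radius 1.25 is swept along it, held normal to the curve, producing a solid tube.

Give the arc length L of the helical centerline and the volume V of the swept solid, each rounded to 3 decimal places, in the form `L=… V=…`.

2πR = 2π·33 = 207.345115
per-turn = √(207.345115² + 27.5²) = √(42991.9968 + 756.25) = √43748.2468 = 209.160816
L = 5.5 × 209.160816 = 1150.384486
V = π·1.25² × L = 4.908739 × 1150.384486 = 5646.936639

L=1150.384 V=5646.937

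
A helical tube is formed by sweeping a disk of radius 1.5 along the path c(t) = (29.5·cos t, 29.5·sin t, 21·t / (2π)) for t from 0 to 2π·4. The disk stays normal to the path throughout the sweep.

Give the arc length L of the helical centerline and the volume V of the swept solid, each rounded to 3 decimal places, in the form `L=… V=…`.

L=746.159 V=5274.288

2πR = 2π·29.5 = 185.353967
per-turn = √(185.353967² + 21²) = √(34356.0929 + 441) = √34797.0929 = 186.539789
L = 4 × 186.539789 = 746.159156
V = π·1.5² × L = 7.068583 × 746.159156 = 5274.288280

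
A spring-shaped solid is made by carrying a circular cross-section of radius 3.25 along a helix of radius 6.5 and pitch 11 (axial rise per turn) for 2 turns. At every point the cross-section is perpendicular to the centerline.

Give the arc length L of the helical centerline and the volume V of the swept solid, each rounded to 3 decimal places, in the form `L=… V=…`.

L=84.592 V=2807.032

2πR = 2π·6.5 = 40.840704
per-turn = √(40.840704² + 11²) = √(1667.9631 + 121) = √1788.9631 = 42.296136
L = 2 × 42.296136 = 84.592273
V = π·3.25² × L = 33.183072 × 84.592273 = 2807.031505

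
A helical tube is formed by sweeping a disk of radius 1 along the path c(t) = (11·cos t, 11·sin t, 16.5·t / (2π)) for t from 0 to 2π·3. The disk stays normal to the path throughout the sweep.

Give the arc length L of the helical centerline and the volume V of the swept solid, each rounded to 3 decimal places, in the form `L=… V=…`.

L=213.172 V=669.699

2πR = 2π·11 = 69.115038
per-turn = √(69.115038² + 16.5²) = √(4776.8885 + 272.25) = √5049.1385 = 71.057290
L = 3 × 71.057290 = 213.171871
V = π·1² × L = 3.141593 × 213.171871 = 669.699185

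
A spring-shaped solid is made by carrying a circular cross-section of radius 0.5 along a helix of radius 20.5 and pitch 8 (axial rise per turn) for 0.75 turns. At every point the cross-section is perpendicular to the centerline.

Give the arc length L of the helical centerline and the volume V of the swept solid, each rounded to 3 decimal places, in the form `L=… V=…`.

2πR = 2π·20.5 = 128.805299
per-turn = √(128.805299² + 8²) = √(16590.8050 + 64) = √16654.8050 = 129.053497
L = 0.75 × 129.053497 = 96.790122
V = π·0.5² × L = 0.785398 × 96.790122 = 76.018784

L=96.790 V=76.019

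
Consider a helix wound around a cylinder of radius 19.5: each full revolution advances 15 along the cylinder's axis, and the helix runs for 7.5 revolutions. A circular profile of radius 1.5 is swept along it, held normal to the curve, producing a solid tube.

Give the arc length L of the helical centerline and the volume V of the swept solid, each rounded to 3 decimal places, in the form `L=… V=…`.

L=925.777 V=6543.930

2πR = 2π·19.5 = 122.522113
per-turn = √(122.522113² + 15²) = √(15011.6683 + 225) = √15236.6683 = 123.436900
L = 7.5 × 123.436900 = 925.776750
V = π·1.5² × L = 7.068583 × 925.776750 = 6543.930235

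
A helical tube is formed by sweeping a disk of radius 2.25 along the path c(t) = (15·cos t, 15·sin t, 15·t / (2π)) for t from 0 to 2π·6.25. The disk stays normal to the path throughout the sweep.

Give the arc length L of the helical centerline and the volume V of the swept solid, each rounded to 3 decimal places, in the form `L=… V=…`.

2πR = 2π·15 = 94.247780
per-turn = √(94.247780² + 15²) = √(8882.6440 + 225) = √9107.6440 = 95.433977
L = 6.25 × 95.433977 = 596.462356
V = π·2.25² × L = 15.904313 × 596.462356 = 9486.323890

L=596.462 V=9486.324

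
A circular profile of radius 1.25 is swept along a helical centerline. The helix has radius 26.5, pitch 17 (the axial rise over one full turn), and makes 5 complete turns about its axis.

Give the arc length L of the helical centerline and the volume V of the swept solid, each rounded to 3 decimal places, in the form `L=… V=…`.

L=836.850 V=4107.878

2πR = 2π·26.5 = 166.504411
per-turn = √(166.504411² + 17²) = √(27723.7188 + 289) = √28012.7188 = 167.370006
L = 5 × 167.370006 = 836.850028
V = π·1.25² × L = 4.908739 × 836.850028 = 4107.877968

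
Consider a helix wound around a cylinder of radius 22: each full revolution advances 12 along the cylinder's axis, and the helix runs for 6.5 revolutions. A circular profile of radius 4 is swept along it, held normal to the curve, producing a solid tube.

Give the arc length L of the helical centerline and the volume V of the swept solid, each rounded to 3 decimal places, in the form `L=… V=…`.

L=901.875 V=45333.172

2πR = 2π·22 = 138.230077
per-turn = √(138.230077² + 12²) = √(19107.5541 + 144) = √19251.5541 = 138.749970
L = 6.5 × 138.749970 = 901.874804
V = π·4² × L = 50.265482 × 901.874804 = 45333.172125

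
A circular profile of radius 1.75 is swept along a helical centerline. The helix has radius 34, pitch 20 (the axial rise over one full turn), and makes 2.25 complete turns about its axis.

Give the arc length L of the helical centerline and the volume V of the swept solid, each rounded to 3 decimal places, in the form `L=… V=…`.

2πR = 2π·34 = 213.628300
per-turn = √(213.628300² + 20²) = √(45637.0508 + 400) = √46037.0508 = 214.562464
L = 2.25 × 214.562464 = 482.765543
V = π·1.75² × L = 9.621128 × 482.765543 = 4644.748842

L=482.766 V=4644.749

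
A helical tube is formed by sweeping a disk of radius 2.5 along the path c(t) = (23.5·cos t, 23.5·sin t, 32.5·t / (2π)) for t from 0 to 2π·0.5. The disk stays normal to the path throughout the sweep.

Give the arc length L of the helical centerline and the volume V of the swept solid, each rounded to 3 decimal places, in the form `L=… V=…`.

2πR = 2π·23.5 = 147.654855
per-turn = √(147.654855² + 32.5²) = √(21801.9561 + 1056.25) = √22858.2061 = 151.189306
L = 0.5 × 151.189306 = 75.594653
V = π·2.5² × L = 19.634954 × 75.594653 = 1484.297537

L=75.595 V=1484.298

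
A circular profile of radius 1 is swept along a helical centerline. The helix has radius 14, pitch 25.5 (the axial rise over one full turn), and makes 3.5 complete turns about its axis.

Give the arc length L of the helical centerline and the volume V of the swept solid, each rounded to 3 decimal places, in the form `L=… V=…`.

2πR = 2π·14 = 87.964594
per-turn = √(87.964594² + 25.5²) = √(7737.7699 + 650.25) = √8388.0199 = 91.586134
L = 3.5 × 91.586134 = 320.551467
V = π·1² × L = 3.141593 × 320.551467 = 1007.042135

L=320.551 V=1007.042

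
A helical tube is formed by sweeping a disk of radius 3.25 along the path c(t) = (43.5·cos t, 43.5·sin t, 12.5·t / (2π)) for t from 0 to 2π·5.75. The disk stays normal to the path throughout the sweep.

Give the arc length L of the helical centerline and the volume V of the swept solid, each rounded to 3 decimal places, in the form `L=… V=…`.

2πR = 2π·43.5 = 273.318561
per-turn = √(273.318561² + 12.5²) = √(74703.0357 + 156.25) = √74859.2857 = 273.604250
L = 5.75 × 273.604250 = 1573.224438
V = π·3.25² × L = 33.183072 × 1573.224438 = 52204.420449

L=1573.224 V=52204.420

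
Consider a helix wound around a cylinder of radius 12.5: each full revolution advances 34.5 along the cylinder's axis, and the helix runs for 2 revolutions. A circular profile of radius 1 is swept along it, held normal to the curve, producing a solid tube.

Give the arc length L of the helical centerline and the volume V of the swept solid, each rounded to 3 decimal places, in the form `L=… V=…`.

2πR = 2π·12.5 = 78.539816
per-turn = √(78.539816² + 34.5²) = √(6168.5028 + 1190.25) = √7358.7528 = 85.783173
L = 2 × 85.783173 = 171.566346
V = π·1² × L = 3.141593 × 171.566346 = 538.991571

L=171.566 V=538.992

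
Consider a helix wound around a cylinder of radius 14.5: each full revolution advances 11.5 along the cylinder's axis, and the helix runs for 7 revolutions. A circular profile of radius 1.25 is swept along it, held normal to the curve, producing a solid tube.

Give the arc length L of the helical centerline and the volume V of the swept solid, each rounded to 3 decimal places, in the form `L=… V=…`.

2πR = 2π·14.5 = 91.106187
per-turn = √(91.106187² + 11.5²) = √(8300.3373 + 132.25) = √8432.5873 = 91.829120
L = 7 × 91.829120 = 642.803841
V = π·1.25² × L = 4.908739 × 642.803841 = 3155.355975

L=642.804 V=3155.356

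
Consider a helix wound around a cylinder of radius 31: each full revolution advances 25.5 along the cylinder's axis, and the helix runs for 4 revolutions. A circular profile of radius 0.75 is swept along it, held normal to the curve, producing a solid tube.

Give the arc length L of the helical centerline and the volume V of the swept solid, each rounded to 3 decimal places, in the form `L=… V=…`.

2πR = 2π·31 = 194.778745
per-turn = √(194.778745² + 25.5²) = √(37938.7593 + 650.25) = √38589.0093 = 196.440855
L = 4 × 196.440855 = 785.763418
V = π·0.75² × L = 1.767146 × 785.763418 = 1388.558577

L=785.763 V=1388.559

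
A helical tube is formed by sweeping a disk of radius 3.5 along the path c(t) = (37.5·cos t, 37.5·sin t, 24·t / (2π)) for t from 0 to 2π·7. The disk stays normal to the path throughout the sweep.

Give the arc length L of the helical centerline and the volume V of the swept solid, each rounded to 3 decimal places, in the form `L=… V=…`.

2πR = 2π·37.5 = 235.619449
per-turn = √(235.619449² + 24²) = √(55516.5248 + 576) = √56092.5248 = 236.838605
L = 7 × 236.838605 = 1657.870234
V = π·3.5² × L = 38.484510 × 1657.870234 = 63802.323613

L=1657.870 V=63802.324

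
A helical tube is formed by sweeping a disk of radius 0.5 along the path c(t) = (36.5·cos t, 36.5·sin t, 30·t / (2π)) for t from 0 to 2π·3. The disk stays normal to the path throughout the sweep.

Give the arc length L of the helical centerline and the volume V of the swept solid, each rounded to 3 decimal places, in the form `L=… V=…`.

2πR = 2π·36.5 = 229.336264
per-turn = √(229.336264² + 30²) = √(52595.1219 + 900) = √53495.1219 = 231.290125
L = 3 × 231.290125 = 693.870375
V = π·0.5² × L = 0.785398 × 693.870375 = 544.964518

L=693.870 V=544.965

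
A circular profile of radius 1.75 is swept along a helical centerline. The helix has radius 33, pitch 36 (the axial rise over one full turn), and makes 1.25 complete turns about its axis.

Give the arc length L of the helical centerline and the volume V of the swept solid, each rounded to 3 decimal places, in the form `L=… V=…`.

L=263.059 V=2530.923

2πR = 2π·33 = 207.345115
per-turn = √(207.345115² + 36²) = √(42991.9968 + 1296) = √44287.9968 = 210.447135
L = 1.25 × 210.447135 = 263.058919
V = π·1.75² × L = 9.621128 × 263.058919 = 2530.923402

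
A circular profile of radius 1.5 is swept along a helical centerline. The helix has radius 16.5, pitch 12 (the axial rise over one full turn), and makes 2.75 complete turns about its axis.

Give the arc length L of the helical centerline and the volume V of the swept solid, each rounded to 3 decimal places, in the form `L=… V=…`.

2πR = 2π·16.5 = 103.672558
per-turn = √(103.672558² + 12²) = √(10747.9992 + 144) = √10891.9992 = 104.364741
L = 2.75 × 104.364741 = 287.003038
V = π·1.5² × L = 7.068583 × 287.003038 = 2028.704931

L=287.003 V=2028.705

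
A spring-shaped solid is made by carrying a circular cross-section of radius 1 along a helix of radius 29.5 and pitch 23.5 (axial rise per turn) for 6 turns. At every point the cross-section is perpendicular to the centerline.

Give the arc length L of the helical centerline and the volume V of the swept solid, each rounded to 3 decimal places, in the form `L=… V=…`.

L=1121.026 V=3521.809

2πR = 2π·29.5 = 185.353967
per-turn = √(185.353967² + 23.5²) = √(34356.0929 + 552.25) = √34908.3429 = 186.837745
L = 6 × 186.837745 = 1121.026469
V = π·1² × L = 3.141593 × 1121.026469 = 3521.808521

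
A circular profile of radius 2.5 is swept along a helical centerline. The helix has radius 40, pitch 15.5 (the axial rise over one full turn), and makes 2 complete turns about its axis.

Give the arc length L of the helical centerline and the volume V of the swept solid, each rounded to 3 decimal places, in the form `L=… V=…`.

2πR = 2π·40 = 251.327412
per-turn = √(251.327412² + 15.5²) = √(63165.4682 + 240.25) = √63405.7182 = 251.804921
L = 2 × 251.804921 = 503.609842
V = π·2.5² × L = 19.634954 × 503.609842 = 9888.356119

L=503.610 V=9888.356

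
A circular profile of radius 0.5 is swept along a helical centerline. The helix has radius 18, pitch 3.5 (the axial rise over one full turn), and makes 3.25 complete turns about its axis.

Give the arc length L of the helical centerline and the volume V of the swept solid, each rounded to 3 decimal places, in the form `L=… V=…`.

L=367.742 V=288.824

2πR = 2π·18 = 113.097336
per-turn = √(113.097336² + 3.5²) = √(12791.0073 + 12.25) = √12803.2573 = 113.151479
L = 3.25 × 113.151479 = 367.742308
V = π·0.5² × L = 0.785398 × 367.742308 = 288.824133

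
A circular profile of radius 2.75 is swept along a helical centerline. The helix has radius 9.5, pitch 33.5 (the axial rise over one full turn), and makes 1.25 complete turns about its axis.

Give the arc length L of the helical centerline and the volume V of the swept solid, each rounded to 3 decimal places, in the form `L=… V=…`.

2πR = 2π·9.5 = 59.690260
per-turn = √(59.690260² + 33.5²) = √(3562.9272 + 1122.25) = √4685.1772 = 68.448354
L = 1.25 × 68.448354 = 85.560443
V = π·2.75² × L = 23.758294 × 85.560443 = 2032.770191

L=85.560 V=2032.770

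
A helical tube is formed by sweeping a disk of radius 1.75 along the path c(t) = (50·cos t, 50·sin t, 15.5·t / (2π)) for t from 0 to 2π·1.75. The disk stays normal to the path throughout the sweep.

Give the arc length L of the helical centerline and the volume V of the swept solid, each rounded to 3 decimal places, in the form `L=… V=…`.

2πR = 2π·50 = 314.159265
per-turn = √(314.159265² + 15.5²) = √(98696.0440 + 240.25) = √98936.2940 = 314.541403
L = 1.75 × 314.541403 = 550.447455
V = π·1.75² × L = 9.621128 × 550.447455 = 5295.925145

L=550.447 V=5295.925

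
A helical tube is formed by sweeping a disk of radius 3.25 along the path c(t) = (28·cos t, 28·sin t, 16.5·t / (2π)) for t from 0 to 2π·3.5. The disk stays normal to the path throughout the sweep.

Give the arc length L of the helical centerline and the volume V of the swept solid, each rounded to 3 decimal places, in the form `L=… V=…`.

L=618.454 V=20522.216

2πR = 2π·28 = 175.929189
per-turn = √(175.929189² + 16.5²) = √(30951.0794 + 272.25) = √31223.3294 = 176.701243
L = 3.5 × 176.701243 = 618.454352
V = π·3.25² × L = 33.183072 × 618.454352 = 20522.215532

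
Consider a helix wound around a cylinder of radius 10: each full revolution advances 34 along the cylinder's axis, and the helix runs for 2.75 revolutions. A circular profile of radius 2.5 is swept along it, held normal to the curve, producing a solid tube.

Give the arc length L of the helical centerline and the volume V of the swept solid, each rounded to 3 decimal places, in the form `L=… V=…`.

2πR = 2π·10 = 62.831853
per-turn = √(62.831853² + 34²) = √(3947.8418 + 1156) = √5103.8418 = 71.441177
L = 2.75 × 71.441177 = 196.463237
V = π·2.5² × L = 19.634954 × 196.463237 = 3857.546629

L=196.463 V=3857.547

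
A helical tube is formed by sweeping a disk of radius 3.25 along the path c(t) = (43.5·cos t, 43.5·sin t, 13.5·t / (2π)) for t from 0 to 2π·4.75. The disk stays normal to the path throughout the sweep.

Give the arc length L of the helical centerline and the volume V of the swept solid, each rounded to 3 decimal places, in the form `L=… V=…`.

L=1299.846 V=43132.879

2πR = 2π·43.5 = 273.318561
per-turn = √(273.318561² + 13.5²) = √(74703.0357 + 182.25) = √74885.2857 = 273.651760
L = 4.75 × 273.651760 = 1299.845860
V = π·3.25² × L = 33.183072 × 1299.845860 = 43132.879275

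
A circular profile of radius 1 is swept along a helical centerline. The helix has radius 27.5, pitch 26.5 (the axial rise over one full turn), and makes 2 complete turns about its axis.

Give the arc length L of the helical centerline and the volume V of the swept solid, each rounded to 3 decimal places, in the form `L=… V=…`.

L=349.616 V=1098.350

2πR = 2π·27.5 = 172.787596
per-turn = √(172.787596² + 26.5²) = √(29855.5533 + 702.25) = √30557.8033 = 174.807904
L = 2 × 174.807904 = 349.615808
V = π·1² × L = 3.141593 × 349.615808 = 1098.350454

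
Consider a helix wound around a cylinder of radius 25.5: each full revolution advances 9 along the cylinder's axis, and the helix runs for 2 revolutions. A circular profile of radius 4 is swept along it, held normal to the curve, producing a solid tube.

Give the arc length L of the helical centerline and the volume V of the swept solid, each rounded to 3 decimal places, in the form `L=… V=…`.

L=320.948 V=16132.586

2πR = 2π·25.5 = 160.221225
per-turn = √(160.221225² + 9²) = √(25670.8410 + 81) = √25751.8410 = 160.473802
L = 2 × 160.473802 = 320.947603
V = π·4² × L = 50.265482 × 320.947603 = 16132.586133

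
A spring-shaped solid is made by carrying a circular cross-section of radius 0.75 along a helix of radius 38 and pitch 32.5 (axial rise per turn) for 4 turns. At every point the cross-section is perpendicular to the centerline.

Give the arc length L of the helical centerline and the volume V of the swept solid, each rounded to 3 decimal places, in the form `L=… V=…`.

L=963.851 V=1703.266

2πR = 2π·38 = 238.761042
per-turn = √(238.761042² + 32.5²) = √(57006.8350 + 1056.25) = √58063.0850 = 240.962829
L = 4 × 240.962829 = 963.851317
V = π·0.75² × L = 1.767146 × 963.851317 = 1703.265871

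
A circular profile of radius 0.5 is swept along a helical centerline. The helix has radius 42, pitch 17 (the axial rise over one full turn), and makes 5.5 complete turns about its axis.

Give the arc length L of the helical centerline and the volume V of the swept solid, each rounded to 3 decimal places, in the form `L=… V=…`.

L=1454.424 V=1142.302

2πR = 2π·42 = 263.893783
per-turn = √(263.893783² + 17²) = √(69639.9287 + 289) = √69928.9287 = 264.440785
L = 5.5 × 264.440785 = 1454.424316
V = π·0.5² × L = 0.785398 × 1454.424316 = 1142.302187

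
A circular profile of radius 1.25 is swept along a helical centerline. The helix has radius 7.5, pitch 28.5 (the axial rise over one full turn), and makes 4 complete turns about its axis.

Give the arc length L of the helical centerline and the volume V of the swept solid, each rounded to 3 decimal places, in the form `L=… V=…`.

L=220.287 V=1081.334

2πR = 2π·7.5 = 47.123890
per-turn = √(47.123890² + 28.5²) = √(2220.6610 + 812.25) = √3032.9110 = 55.071871
L = 4 × 55.071871 = 220.287485
V = π·1.25² × L = 4.908739 × 220.287485 = 1081.333661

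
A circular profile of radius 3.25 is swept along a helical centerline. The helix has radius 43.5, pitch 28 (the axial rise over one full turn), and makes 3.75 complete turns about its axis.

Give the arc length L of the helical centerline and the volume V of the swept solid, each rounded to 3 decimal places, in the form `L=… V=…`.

2πR = 2π·43.5 = 273.318561
per-turn = √(273.318561² + 28²) = √(74703.0357 + 784) = √75487.0357 = 274.749041
L = 3.75 × 274.749041 = 1030.308905
V = π·3.25² × L = 33.183072 × 1030.308905 = 34188.814992

L=1030.309 V=34188.815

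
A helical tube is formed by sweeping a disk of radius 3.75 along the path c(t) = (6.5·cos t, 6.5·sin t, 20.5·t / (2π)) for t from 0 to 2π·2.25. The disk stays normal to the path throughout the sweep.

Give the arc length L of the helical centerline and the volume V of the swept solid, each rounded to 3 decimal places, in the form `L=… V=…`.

L=102.818 V=4542.368

2πR = 2π·6.5 = 40.840704
per-turn = √(40.840704² + 20.5²) = √(1667.9631 + 420.25) = √2088.2131 = 45.696971
L = 2.25 × 45.696971 = 102.818184
V = π·3.75² × L = 44.178647 × 102.818184 = 4542.368241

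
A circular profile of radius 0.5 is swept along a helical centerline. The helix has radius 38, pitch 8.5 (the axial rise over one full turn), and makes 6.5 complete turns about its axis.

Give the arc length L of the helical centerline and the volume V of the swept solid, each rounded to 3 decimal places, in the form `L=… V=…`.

2πR = 2π·38 = 238.761042
per-turn = √(238.761042² + 8.5²) = √(57006.8350 + 72.25) = √57079.0850 = 238.912296
L = 6.5 × 238.912296 = 1552.929922
V = π·0.5² × L = 0.785398 × 1552.929922 = 1219.668308

L=1552.930 V=1219.668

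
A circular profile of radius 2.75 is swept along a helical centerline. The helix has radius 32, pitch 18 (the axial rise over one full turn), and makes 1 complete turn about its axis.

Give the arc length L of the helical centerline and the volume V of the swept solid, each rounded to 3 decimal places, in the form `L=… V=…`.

L=201.866 V=4795.993

2πR = 2π·32 = 201.061930
per-turn = √(201.061930² + 18²) = √(40425.8996 + 324) = √40749.8996 = 201.866044
L = 1 × 201.866044 = 201.866044
V = π·2.75² × L = 23.758294 × 201.866044 = 4795.992906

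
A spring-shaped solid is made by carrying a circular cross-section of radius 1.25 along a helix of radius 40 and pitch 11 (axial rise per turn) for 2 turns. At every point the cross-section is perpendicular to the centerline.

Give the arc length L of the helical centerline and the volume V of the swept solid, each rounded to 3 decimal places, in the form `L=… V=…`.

2πR = 2π·40 = 251.327412
per-turn = √(251.327412² + 11²) = √(63165.4682 + 121) = √63286.4682 = 251.568019
L = 2 × 251.568019 = 503.136038
V = π·1.25² × L = 4.908739 × 503.136038 = 2469.763251

L=503.136 V=2469.763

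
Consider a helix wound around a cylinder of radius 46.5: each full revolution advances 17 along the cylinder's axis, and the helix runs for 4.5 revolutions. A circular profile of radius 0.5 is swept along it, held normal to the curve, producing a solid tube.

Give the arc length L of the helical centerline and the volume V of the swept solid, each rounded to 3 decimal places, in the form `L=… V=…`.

L=1316.980 V=1034.354

2πR = 2π·46.5 = 292.168117
per-turn = √(292.168117² + 17²) = √(85362.2085 + 289) = √85651.2085 = 292.662277
L = 4.5 × 292.662277 = 1316.980247
V = π·0.5² × L = 0.785398 × 1316.980247 = 1034.353867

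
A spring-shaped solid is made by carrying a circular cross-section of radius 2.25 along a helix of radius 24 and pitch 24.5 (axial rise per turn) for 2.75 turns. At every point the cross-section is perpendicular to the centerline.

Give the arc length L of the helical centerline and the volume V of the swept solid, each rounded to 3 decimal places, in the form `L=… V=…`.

L=420.128 V=6681.844

2πR = 2π·24 = 150.796447
per-turn = √(150.796447² + 24.5²) = √(22739.5685 + 600.25) = √23339.8185 = 152.773750
L = 2.75 × 152.773750 = 420.127811
V = π·2.25² × L = 15.904313 × 420.127811 = 6681.844128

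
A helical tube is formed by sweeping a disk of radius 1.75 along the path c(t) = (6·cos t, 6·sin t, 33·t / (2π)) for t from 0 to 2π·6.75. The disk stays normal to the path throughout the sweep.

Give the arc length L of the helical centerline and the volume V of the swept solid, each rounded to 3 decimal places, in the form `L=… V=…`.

2πR = 2π·6 = 37.699112
per-turn = √(37.699112² + 33²) = √(1421.2230 + 1089) = √2510.2230 = 50.102126
L = 6.75 × 50.102126 = 338.189351
V = π·1.75² × L = 9.621128 × 338.189351 = 3253.762863

L=338.189 V=3253.763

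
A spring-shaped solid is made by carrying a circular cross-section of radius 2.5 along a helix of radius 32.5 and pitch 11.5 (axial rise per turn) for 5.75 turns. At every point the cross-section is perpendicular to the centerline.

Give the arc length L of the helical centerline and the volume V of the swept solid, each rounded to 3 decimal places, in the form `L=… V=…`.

2πR = 2π·32.5 = 204.203522
per-turn = √(204.203522² + 11.5²) = √(41699.0786 + 132.25) = √41831.3286 = 204.527085
L = 5.75 × 204.527085 = 1176.030740
V = π·2.5² × L = 19.634954 × 1176.030740 = 23091.309584

L=1176.031 V=23091.310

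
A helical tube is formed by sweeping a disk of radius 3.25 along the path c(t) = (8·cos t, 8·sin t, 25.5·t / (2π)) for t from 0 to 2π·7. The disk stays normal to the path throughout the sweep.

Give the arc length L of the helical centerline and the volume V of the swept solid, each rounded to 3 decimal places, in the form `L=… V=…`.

2πR = 2π·8 = 50.265482
per-turn = √(50.265482² + 25.5²) = √(2526.6187 + 650.25) = √3176.8687 = 56.363718
L = 7 × 56.363718 = 394.546027
V = π·3.25² × L = 33.183072 × 394.546027 = 13092.249388

L=394.546 V=13092.249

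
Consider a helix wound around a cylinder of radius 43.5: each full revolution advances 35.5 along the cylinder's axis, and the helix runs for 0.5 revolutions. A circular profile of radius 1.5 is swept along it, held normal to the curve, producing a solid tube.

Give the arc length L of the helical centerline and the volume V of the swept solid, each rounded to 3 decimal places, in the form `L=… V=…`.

L=137.807 V=974.102

2πR = 2π·43.5 = 273.318561
per-turn = √(273.318561² + 35.5²) = √(74703.0357 + 1260.25) = √75963.2857 = 275.614379
L = 0.5 × 275.614379 = 137.807189
V = π·1.5² × L = 7.068583 × 137.807189 = 974.101621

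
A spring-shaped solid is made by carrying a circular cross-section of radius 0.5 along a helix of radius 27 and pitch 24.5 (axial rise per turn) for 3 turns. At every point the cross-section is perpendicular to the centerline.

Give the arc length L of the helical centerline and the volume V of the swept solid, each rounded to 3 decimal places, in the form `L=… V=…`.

2πR = 2π·27 = 169.646003
per-turn = √(169.646003² + 24.5²) = √(28779.7664 + 600.25) = √29380.0164 = 171.405999
L = 3 × 171.405999 = 514.217996
V = π·0.5² × L = 0.785398 × 514.217996 = 403.865870

L=514.218 V=403.866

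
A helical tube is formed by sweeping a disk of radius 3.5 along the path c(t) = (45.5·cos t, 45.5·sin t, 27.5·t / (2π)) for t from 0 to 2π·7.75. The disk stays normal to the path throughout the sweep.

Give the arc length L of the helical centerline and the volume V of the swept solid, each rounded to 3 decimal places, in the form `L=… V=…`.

L=2225.835 V=85660.175

2πR = 2π·45.5 = 285.884931
per-turn = √(285.884931² + 27.5²) = √(81730.1940 + 756.25) = √82486.4440 = 287.204533
L = 7.75 × 287.204533 = 2225.835134
V = π·3.5² × L = 38.484510 × 2225.835134 = 85660.174502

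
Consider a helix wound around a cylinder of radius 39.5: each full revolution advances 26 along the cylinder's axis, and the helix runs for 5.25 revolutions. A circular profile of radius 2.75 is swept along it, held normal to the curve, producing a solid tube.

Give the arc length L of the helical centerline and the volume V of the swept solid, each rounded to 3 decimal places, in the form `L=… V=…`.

2πR = 2π·39.5 = 248.185820
per-turn = √(248.185820² + 26²) = √(61596.2011 + 676) = √62272.2011 = 249.543986
L = 5.25 × 249.543986 = 1310.105928
V = π·2.75² × L = 23.758294 × 1310.105928 = 31125.882383

L=1310.106 V=31125.882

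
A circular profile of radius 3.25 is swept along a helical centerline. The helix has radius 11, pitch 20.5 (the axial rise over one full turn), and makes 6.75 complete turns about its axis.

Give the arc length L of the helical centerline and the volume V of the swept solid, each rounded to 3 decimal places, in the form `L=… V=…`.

2πR = 2π·11 = 69.115038
per-turn = √(69.115038² + 20.5²) = √(4776.8885 + 420.25) = √5197.1385 = 72.091182
L = 6.75 × 72.091182 = 486.615479
V = π·3.25² × L = 33.183072 × 486.615479 = 16147.396668

L=486.615 V=16147.397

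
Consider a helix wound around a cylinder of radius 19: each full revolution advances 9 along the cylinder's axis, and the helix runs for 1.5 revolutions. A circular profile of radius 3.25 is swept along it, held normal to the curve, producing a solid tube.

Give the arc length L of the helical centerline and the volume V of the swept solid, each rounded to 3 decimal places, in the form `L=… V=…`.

L=179.579 V=5958.981

2πR = 2π·19 = 119.380521
per-turn = √(119.380521² + 9²) = √(14251.7088 + 81) = √14332.7088 = 119.719291
L = 1.5 × 119.719291 = 179.578937
V = π·3.25² × L = 33.183072 × 179.578937 = 5958.980876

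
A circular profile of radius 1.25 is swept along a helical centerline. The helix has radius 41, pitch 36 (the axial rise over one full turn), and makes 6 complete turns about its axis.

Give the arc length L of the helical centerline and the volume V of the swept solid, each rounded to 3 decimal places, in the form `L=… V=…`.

L=1560.683 V=7660.986

2πR = 2π·41 = 257.610598
per-turn = √(257.610598² + 36²) = √(66363.2200 + 1296) = √67659.2200 = 260.113860
L = 6 × 260.113860 = 1560.683158
V = π·1.25² × L = 4.908739 × 1560.683158 = 7660.985537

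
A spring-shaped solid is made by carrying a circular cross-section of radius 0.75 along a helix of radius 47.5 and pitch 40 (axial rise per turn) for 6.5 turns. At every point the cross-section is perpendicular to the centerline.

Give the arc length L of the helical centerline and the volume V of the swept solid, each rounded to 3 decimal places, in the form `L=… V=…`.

2πR = 2π·47.5 = 298.451302
per-turn = √(298.451302² + 40²) = √(89073.1797 + 1600) = √90673.1797 = 301.119876
L = 6.5 × 301.119876 = 1957.279194
V = π·0.75² × L = 1.767146 × 1957.279194 = 3458.797839

L=1957.279 V=3458.798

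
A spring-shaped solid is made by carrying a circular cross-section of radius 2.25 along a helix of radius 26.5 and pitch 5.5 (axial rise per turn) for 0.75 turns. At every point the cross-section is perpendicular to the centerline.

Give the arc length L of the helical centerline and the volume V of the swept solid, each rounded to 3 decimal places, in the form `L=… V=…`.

L=124.946 V=1987.187

2πR = 2π·26.5 = 166.504411
per-turn = √(166.504411² + 5.5²) = √(27723.7188 + 30.25) = √27753.9688 = 166.595224
L = 0.75 × 166.595224 = 124.946418
V = π·2.25² × L = 15.904313 × 124.946418 = 1987.186920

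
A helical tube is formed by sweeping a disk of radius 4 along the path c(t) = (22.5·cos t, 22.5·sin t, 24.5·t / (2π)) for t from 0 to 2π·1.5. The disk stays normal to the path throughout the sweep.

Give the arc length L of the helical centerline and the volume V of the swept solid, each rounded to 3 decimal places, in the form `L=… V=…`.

2πR = 2π·22.5 = 141.371669
per-turn = √(141.371669² + 24.5²) = √(19985.9489 + 600.25) = √20586.1989 = 143.478915
L = 1.5 × 143.478915 = 215.218372
V = π·4² × L = 50.265482 × 215.218372 = 10818.055291

L=215.218 V=10818.055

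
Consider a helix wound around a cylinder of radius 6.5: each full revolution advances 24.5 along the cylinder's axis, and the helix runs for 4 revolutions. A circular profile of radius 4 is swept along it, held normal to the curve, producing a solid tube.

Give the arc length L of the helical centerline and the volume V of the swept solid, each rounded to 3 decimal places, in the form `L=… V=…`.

2πR = 2π·6.5 = 40.840704
per-turn = √(40.840704² + 24.5²) = √(1667.9631 + 600.25) = √2268.2131 = 47.625761
L = 4 × 47.625761 = 190.503045
V = π·4² × L = 50.265482 × 190.503045 = 9575.727486

L=190.503 V=9575.727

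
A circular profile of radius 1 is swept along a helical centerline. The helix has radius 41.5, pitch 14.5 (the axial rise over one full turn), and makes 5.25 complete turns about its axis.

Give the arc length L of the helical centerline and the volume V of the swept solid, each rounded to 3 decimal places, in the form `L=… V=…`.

2πR = 2π·41.5 = 260.752190
per-turn = √(260.752190² + 14.5²) = √(67991.7047 + 210.25) = √68201.9547 = 261.155040
L = 5.25 × 261.155040 = 1371.063958
V = π·1² × L = 3.141593 × 1371.063958 = 4307.324458

L=1371.064 V=4307.324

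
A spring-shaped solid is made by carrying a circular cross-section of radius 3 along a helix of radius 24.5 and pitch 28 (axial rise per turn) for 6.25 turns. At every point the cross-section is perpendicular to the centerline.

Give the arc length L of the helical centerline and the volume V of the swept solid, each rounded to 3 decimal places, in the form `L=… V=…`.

2πR = 2π·24.5 = 153.938040
per-turn = √(153.938040² + 28²) = √(23696.9202 + 784) = √24480.9202 = 156.463798
L = 6.25 × 156.463798 = 977.898739
V = π·3² × L = 28.274334 × 977.898739 = 27649.435454

L=977.899 V=27649.435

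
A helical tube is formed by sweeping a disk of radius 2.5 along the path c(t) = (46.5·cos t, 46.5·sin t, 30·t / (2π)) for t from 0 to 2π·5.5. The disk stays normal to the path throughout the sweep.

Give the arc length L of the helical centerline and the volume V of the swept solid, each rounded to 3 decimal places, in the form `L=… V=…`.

L=1615.374 V=31717.786

2πR = 2π·46.5 = 292.168117
per-turn = √(292.168117² + 30²) = √(85362.2085 + 900) = √86262.2085 = 293.704287
L = 5.5 × 293.704287 = 1615.373581
V = π·2.5² × L = 19.634954 × 1615.373581 = 31717.786092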